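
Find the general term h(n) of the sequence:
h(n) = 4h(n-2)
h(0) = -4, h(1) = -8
Characteristic equation: x² - 4 = 0, which factors as (x - (2))(x - (-2)) = 0.
Roots r₁ = 2, r₂ = -2 (distinct).
General solution: h(n) = A·(2)^n + B·(-2)^n.
From h(0) = -4: A + B = -4.
From h(1) = -8: 2A - 2B = -8.
Solving: A = -4, B = 0.
So h(n) = - 4 \cdot 2^{n}.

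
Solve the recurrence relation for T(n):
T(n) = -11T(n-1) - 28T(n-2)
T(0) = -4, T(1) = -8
Characteristic equation: x² + 11x + 28 = 0, which factors as (x - (-4))(x - (-7)) = 0.
Roots r₁ = -4, r₂ = -7 (distinct).
General solution: T(n) = A·(-4)^n + B·(-7)^n.
From T(0) = -4: A + B = -4.
From T(1) = -8: -4A - 7B = -8.
Solving: A = -12, B = 8.
So T(n) = - 12 \left(-4\right)^{n} + 8 \left(-7\right)^{n}.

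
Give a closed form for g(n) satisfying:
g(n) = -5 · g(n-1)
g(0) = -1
Pure geometric recurrence with ratio -5.
By induction g(n) = g(0) · (-5)^n = - \left(-5\right)^{n}.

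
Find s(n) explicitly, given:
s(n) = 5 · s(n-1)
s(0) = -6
Pure geometric recurrence with ratio 5.
By induction s(n) = s(0) · (5)^n = - 6 \cdot 5^{n}.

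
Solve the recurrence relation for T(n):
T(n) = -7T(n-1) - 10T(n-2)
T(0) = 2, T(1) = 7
Characteristic equation: x² + 7x + 10 = 0, which factors as (x - (-5))(x - (-2)) = 0.
Roots r₁ = -5, r₂ = -2 (distinct).
General solution: T(n) = A·(-5)^n + B·(-2)^n.
From T(0) = 2: A + B = 2.
From T(1) = 7: -5A - 2B = 7.
Solving: A = - \frac{11}{3}, B = \frac{17}{3}.
So T(n) = \frac{17 \left(-2\right)^{n}}{3} - \frac{11 \left(-5\right)^{n}}{3}.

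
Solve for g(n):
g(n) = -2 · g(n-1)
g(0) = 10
Pure geometric recurrence with ratio -2.
By induction g(n) = g(0) · (-2)^n = 10 \left(-2\right)^{n}.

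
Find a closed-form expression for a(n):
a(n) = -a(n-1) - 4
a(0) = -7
First-order linear non-homogeneous.
Homogeneous solution: a_h(n) = A·(-1)^n.
Try constant particular solution a_p = K: K = -K - 4 ⇒ K = -2.
General: a(n) = A·(-1)^n - 2.
Apply a(0) = -7: A - 2 = -7 ⇒ A = -5.
So a(n) = - 5 \left(-1\right)^{n} - 2.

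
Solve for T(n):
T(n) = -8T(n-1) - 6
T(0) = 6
First-order linear non-homogeneous.
Homogeneous solution: T_h(n) = A·(-8)^n.
Try constant particular solution T_p = K: K = -8K - 6 ⇒ K = - \frac{2}{3}.
General: T(n) = A·(-8)^n - \frac{2}{3}.
Apply T(0) = 6: A - \frac{2}{3} = 6 ⇒ A = \frac{20}{3}.
So T(n) = \frac{20 \left(-8\right)^{n}}{3} - \frac{2}{3}.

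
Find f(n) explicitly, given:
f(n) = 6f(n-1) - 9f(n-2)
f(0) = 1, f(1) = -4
Characteristic equation: x² - 6x + 9 = 0, which is (x - (3))².
Repeated root r = 3.
General solution: f(n) = (A + Bn)·(3)^n.
From f(0) = 1: A = 1.
From f(1) = -4: (A + B)·(3) = -4 ⇒ B = - \frac{7}{3}.
So f(n) = \left(1 - \frac{7 n}{3}\right) \cdot (3)^n.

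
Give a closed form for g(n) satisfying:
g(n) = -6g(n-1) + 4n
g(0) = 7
First-order linear with linear forcing.
Homogeneous solution: g_h(n) = A·(-6)^n.
Try particular g_p(n) = pn + q. Substituting:
  pn + q = -6(p(n-1) + q) + 4n.
Matching the n-coefficient: p = -6p + 4 ⇒ p = \frac{4}{7}.
Matching constants: q = 6p - 6q ⇒ q = \frac{24}{49}.
General: g(n) = A·(-6)^n + \frac{4 n}{7} + \frac{24}{49}.
Apply g(0) = 7: A + \frac{24}{49} = 7 ⇒ A = \frac{319}{49}.
So g(n) = \frac{319 \left(-6\right)^{n}}{49} + \frac{4 n}{7} + \frac{24}{49}.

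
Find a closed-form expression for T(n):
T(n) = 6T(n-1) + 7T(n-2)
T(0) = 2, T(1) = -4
Characteristic equation: x² - 6x - 7 = 0, which factors as (x - (7))(x - (-1)) = 0.
Roots r₁ = 7, r₂ = -1 (distinct).
General solution: T(n) = A·(7)^n + B·(-1)^n.
From T(0) = 2: A + B = 2.
From T(1) = -4: 7A - B = -4.
Solving: A = - \frac{1}{4}, B = \frac{9}{4}.
So T(n) = \frac{9 \left(-1\right)^{n}}{4} - \frac{7^{n}}{4}.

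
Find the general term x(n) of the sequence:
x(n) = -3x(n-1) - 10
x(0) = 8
First-order linear non-homogeneous.
Homogeneous solution: x_h(n) = A·(-3)^n.
Try constant particular solution x_p = K: K = -3K - 10 ⇒ K = - \frac{5}{2}.
General: x(n) = A·(-3)^n - \frac{5}{2}.
Apply x(0) = 8: A - \frac{5}{2} = 8 ⇒ A = \frac{21}{2}.
So x(n) = \frac{21 \left(-3\right)^{n}}{2} - \frac{5}{2}.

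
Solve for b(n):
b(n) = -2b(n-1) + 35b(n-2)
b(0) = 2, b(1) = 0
Characteristic equation: x² + 2x - 35 = 0, which factors as (x - (-7))(x - (5)) = 0.
Roots r₁ = -7, r₂ = 5 (distinct).
General solution: b(n) = A·(-7)^n + B·(5)^n.
From b(0) = 2: A + B = 2.
From b(1) = 0: -7A + 5B = 0.
Solving: A = \frac{5}{6}, B = \frac{7}{6}.
So b(n) = \frac{5 \left(-7\right)^{n}}{6} + \frac{7 \cdot 5^{n}}{6}.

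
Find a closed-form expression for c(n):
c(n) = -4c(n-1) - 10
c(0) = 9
First-order linear non-homogeneous.
Homogeneous solution: c_h(n) = A·(-4)^n.
Try constant particular solution c_p = K: K = -4K - 10 ⇒ K = -2.
General: c(n) = A·(-4)^n - 2.
Apply c(0) = 9: A - 2 = 9 ⇒ A = 11.
So c(n) = 11 \left(-4\right)^{n} - 2.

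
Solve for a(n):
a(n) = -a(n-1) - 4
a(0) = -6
First-order linear non-homogeneous.
Homogeneous solution: a_h(n) = A·(-1)^n.
Try constant particular solution a_p = K: K = -K - 4 ⇒ K = -2.
General: a(n) = A·(-1)^n - 2.
Apply a(0) = -6: A - 2 = -6 ⇒ A = -4.
So a(n) = - 4 \left(-1\right)^{n} - 2.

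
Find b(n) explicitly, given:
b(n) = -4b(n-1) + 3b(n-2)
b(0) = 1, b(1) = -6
Characteristic equation: x² + 4x - 3 = 0.
Discriminant Δ = (-4)² + 4·(3) = 28.
Roots r₁,₂ = (-4 ± √28)/2, so r₁ = -2 + \sqrt{7}, r₂ = - \sqrt{7} - 2.
General solution: b(n) = A·r₁^n + B·r₂^n.
From the initial conditions, A + B = 1 and r₁A + r₂B = -6.
Since r₁ - r₂ = √28: A = (-6 - (1)r₂)/√28 = \frac{1}{2} - \frac{2 \sqrt{7}}{7}, and B = 1 - A = \frac{1}{2} + \frac{2 \sqrt{7}}{7}.
So b(n) = \left(\frac{1}{2} - \frac{2 \sqrt{7}}{7}\right)\left(-2 + \sqrt{7}\right)^n + \left(\frac{1}{2} + \frac{2 \sqrt{7}}{7}\right)\left(- \sqrt{7} - 2\right)^n.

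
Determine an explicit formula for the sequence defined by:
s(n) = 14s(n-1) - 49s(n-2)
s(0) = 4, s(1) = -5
Characteristic equation: x² - 14x + 49 = 0, which is (x - (7))².
Repeated root r = 7.
General solution: s(n) = (A + Bn)·(7)^n.
From s(0) = 4: A = 4.
From s(1) = -5: (A + B)·(7) = -5 ⇒ B = - \frac{33}{7}.
So s(n) = \left(4 - \frac{33 n}{7}\right) \cdot (7)^n.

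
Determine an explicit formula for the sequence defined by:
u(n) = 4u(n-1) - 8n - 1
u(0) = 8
First-order linear with linear forcing.
Homogeneous solution: u_h(n) = A·(4)^n.
Try particular u_p(n) = pn + q. Substituting:
  pn + q = 4(p(n-1) + q) - 8n - 1.
Matching the n-coefficient: p = 4p - 8 ⇒ p = \frac{8}{3}.
Matching constants: q = -4p + 4q - 1 ⇒ q = \frac{35}{9}.
General: u(n) = A·(4)^n + \frac{8 n}{3} + \frac{35}{9}.
Apply u(0) = 8: A + \frac{35}{9} = 8 ⇒ A = \frac{37}{9}.
So u(n) = \frac{37 \cdot 4^{n}}{9} + \frac{8 n}{3} + \frac{35}{9}.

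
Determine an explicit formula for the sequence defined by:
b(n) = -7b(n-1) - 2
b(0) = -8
First-order linear non-homogeneous.
Homogeneous solution: b_h(n) = A·(-7)^n.
Try constant particular solution b_p = K: K = -7K - 2 ⇒ K = - \frac{1}{4}.
General: b(n) = A·(-7)^n - \frac{1}{4}.
Apply b(0) = -8: A - \frac{1}{4} = -8 ⇒ A = - \frac{31}{4}.
So b(n) = - \frac{31 \left(-7\right)^{n}}{4} - \frac{1}{4}.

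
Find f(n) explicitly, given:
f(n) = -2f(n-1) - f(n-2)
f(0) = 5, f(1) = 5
Characteristic equation: x² + 2x + 1 = 0, which is (x - (-1))².
Repeated root r = -1.
General solution: f(n) = (A + Bn)·(-1)^n.
From f(0) = 5: A = 5.
From f(1) = 5: (A + B)·(-1) = 5 ⇒ B = -10.
So f(n) = \left(5 - 10 n\right) \cdot (-1)^n.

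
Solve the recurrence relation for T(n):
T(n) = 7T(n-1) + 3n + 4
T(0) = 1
First-order linear with linear forcing.
Homogeneous solution: T_h(n) = A·(7)^n.
Try particular T_p(n) = pn + q. Substituting:
  pn + q = 7(p(n-1) + q) + 3n + 4.
Matching the n-coefficient: p = 7p + 3 ⇒ p = - \frac{1}{2}.
Matching constants: q = -7p + 7q + 4 ⇒ q = - \frac{5}{4}.
General: T(n) = A·(7)^n - \frac{n}{2} - \frac{5}{4}.
Apply T(0) = 1: A - \frac{5}{4} = 1 ⇒ A = \frac{9}{4}.
So T(n) = \frac{9 \cdot 7^{n}}{4} - \frac{n}{2} - \frac{5}{4}.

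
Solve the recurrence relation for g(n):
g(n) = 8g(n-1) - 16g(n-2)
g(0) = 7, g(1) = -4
Characteristic equation: x² - 8x + 16 = 0, which is (x - (4))².
Repeated root r = 4.
General solution: g(n) = (A + Bn)·(4)^n.
From g(0) = 7: A = 7.
From g(1) = -4: (A + B)·(4) = -4 ⇒ B = -8.
So g(n) = \left(7 - 8 n\right) \cdot (4)^n.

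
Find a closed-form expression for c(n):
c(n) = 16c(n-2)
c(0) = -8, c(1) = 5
Characteristic equation: x² - 16 = 0, which factors as (x - (-4))(x - (4)) = 0.
Roots r₁ = -4, r₂ = 4 (distinct).
General solution: c(n) = A·(-4)^n + B·(4)^n.
From c(0) = -8: A + B = -8.
From c(1) = 5: -4A + 4B = 5.
Solving: A = - \frac{37}{8}, B = - \frac{27}{8}.
So c(n) = - \frac{37 \left(-4\right)^{n}}{8} - \frac{27 \cdot 4^{n}}{8}.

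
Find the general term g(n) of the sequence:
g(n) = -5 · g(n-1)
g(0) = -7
Pure geometric recurrence with ratio -5.
By induction g(n) = g(0) · (-5)^n = - 7 \left(-5\right)^{n}.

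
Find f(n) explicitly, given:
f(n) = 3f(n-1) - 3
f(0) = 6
First-order linear non-homogeneous.
Homogeneous solution: f_h(n) = A·(3)^n.
Try constant particular solution f_p = K: K = 3K - 3 ⇒ K = \frac{3}{2}.
General: f(n) = A·(3)^n + \frac{3}{2}.
Apply f(0) = 6: A + \frac{3}{2} = 6 ⇒ A = \frac{9}{2}.
So f(n) = \frac{9 \cdot 3^{n}}{2} + \frac{3}{2}.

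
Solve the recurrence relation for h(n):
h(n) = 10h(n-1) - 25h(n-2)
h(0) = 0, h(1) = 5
Characteristic equation: x² - 10x + 25 = 0, which is (x - (5))².
Repeated root r = 5.
General solution: h(n) = (A + Bn)·(5)^n.
From h(0) = 0: A = 0.
From h(1) = 5: (A + B)·(5) = 5 ⇒ B = 1.
So h(n) = \left(n\right) \cdot (5)^n.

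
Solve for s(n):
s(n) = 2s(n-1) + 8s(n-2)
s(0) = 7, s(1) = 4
Characteristic equation: x² - 2x - 8 = 0, which factors as (x - (4))(x - (-2)) = 0.
Roots r₁ = 4, r₂ = -2 (distinct).
General solution: s(n) = A·(4)^n + B·(-2)^n.
From s(0) = 7: A + B = 7.
From s(1) = 4: 4A - 2B = 4.
Solving: A = 3, B = 4.
So s(n) = 4 \left(-2\right)^{n} + 3 \cdot 4^{n}.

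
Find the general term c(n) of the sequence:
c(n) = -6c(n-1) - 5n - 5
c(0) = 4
First-order linear with linear forcing.
Homogeneous solution: c_h(n) = A·(-6)^n.
Try particular c_p(n) = pn + q. Substituting:
  pn + q = -6(p(n-1) + q) - 5n - 5.
Matching the n-coefficient: p = -6p - 5 ⇒ p = - \frac{5}{7}.
Matching constants: q = 6p - 6q - 5 ⇒ q = - \frac{65}{49}.
General: c(n) = A·(-6)^n - \frac{5 n}{7} - \frac{65}{49}.
Apply c(0) = 4: A - \frac{65}{49} = 4 ⇒ A = \frac{261}{49}.
So c(n) = \frac{261 \left(-6\right)^{n}}{49} - \frac{5 n}{7} - \frac{65}{49}.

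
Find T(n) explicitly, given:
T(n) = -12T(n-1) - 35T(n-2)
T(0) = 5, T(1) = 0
Characteristic equation: x² + 12x + 35 = 0, which factors as (x - (-5))(x - (-7)) = 0.
Roots r₁ = -5, r₂ = -7 (distinct).
General solution: T(n) = A·(-5)^n + B·(-7)^n.
From T(0) = 5: A + B = 5.
From T(1) = 0: -5A - 7B = 0.
Solving: A = \frac{35}{2}, B = - \frac{25}{2}.
So T(n) = \frac{35 \left(-5\right)^{n}}{2} - \frac{25 \left(-7\right)^{n}}{2}.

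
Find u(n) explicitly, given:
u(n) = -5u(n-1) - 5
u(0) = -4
First-order linear non-homogeneous.
Homogeneous solution: u_h(n) = A·(-5)^n.
Try constant particular solution u_p = K: K = -5K - 5 ⇒ K = - \frac{5}{6}.
General: u(n) = A·(-5)^n - \frac{5}{6}.
Apply u(0) = -4: A - \frac{5}{6} = -4 ⇒ A = - \frac{19}{6}.
So u(n) = - \frac{19 \left(-5\right)^{n}}{6} - \frac{5}{6}.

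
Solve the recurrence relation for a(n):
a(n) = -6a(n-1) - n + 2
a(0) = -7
First-order linear with linear forcing.
Homogeneous solution: a_h(n) = A·(-6)^n.
Try particular a_p(n) = pn + q. Substituting:
  pn + q = -6(p(n-1) + q) - n + 2.
Matching the n-coefficient: p = -6p - 1 ⇒ p = - \frac{1}{7}.
Matching constants: q = 6p - 6q + 2 ⇒ q = \frac{8}{49}.
General: a(n) = A·(-6)^n - \frac{n}{7} + \frac{8}{49}.
Apply a(0) = -7: A + \frac{8}{49} = -7 ⇒ A = - \frac{351}{49}.
So a(n) = - \frac{351 \left(-6\right)^{n}}{49} - \frac{n}{7} + \frac{8}{49}.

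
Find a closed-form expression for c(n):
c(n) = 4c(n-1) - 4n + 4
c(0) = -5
First-order linear with linear forcing.
Homogeneous solution: c_h(n) = A·(4)^n.
Try particular c_p(n) = pn + q. Substituting:
  pn + q = 4(p(n-1) + q) - 4n + 4.
Matching the n-coefficient: p = 4p - 4 ⇒ p = \frac{4}{3}.
Matching constants: q = -4p + 4q + 4 ⇒ q = \frac{4}{9}.
General: c(n) = A·(4)^n + \frac{4 n}{3} + \frac{4}{9}.
Apply c(0) = -5: A + \frac{4}{9} = -5 ⇒ A = - \frac{49}{9}.
So c(n) = - \frac{49 \cdot 4^{n}}{9} + \frac{4 n}{3} + \frac{4}{9}.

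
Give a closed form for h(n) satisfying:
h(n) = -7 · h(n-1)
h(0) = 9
Pure geometric recurrence with ratio -7.
By induction h(n) = h(0) · (-7)^n = 9 \left(-7\right)^{n}.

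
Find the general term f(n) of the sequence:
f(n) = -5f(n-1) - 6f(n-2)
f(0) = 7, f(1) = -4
Characteristic equation: x² + 5x + 6 = 0, which factors as (x - (-2))(x - (-3)) = 0.
Roots r₁ = -2, r₂ = -3 (distinct).
General solution: f(n) = A·(-2)^n + B·(-3)^n.
From f(0) = 7: A + B = 7.
From f(1) = -4: -2A - 3B = -4.
Solving: A = 17, B = -10.
So f(n) = 17 \left(-2\right)^{n} - 10 \left(-3\right)^{n}.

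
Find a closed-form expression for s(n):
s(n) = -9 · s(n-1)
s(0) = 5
Pure geometric recurrence with ratio -9.
By induction s(n) = s(0) · (-9)^n = 5 \left(-9\right)^{n}.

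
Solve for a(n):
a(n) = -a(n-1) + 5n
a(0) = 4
First-order linear with linear forcing.
Homogeneous solution: a_h(n) = A·(-1)^n.
Try particular a_p(n) = pn + q. Substituting:
  pn + q = -(p(n-1) + q) + 5n.
Matching the n-coefficient: p = -p + 5 ⇒ p = \frac{5}{2}.
Matching constants: q = p - q ⇒ q = \frac{5}{4}.
General: a(n) = A·(-1)^n + \frac{5 n}{2} + \frac{5}{4}.
Apply a(0) = 4: A + \frac{5}{4} = 4 ⇒ A = \frac{11}{4}.
So a(n) = \frac{11 \left(-1\right)^{n}}{4} + \frac{5 n}{2} + \frac{5}{4}.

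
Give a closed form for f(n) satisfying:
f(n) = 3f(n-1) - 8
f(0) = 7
First-order linear non-homogeneous.
Homogeneous solution: f_h(n) = A·(3)^n.
Try constant particular solution f_p = K: K = 3K - 8 ⇒ K = 4.
General: f(n) = A·(3)^n + 4.
Apply f(0) = 7: A + 4 = 7 ⇒ A = 3.
So f(n) = 3 \cdot 3^{n} + 4.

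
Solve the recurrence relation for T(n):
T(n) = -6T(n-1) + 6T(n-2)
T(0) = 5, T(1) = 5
Characteristic equation: x² + 6x - 6 = 0.
Discriminant Δ = (-6)² + 4·(6) = 60.
Roots r₁,₂ = (-6 ± √60)/2, so r₁ = -3 + \sqrt{15}, r₂ = - \sqrt{15} - 3.
General solution: T(n) = A·r₁^n + B·r₂^n.
From the initial conditions, A + B = 5 and r₁A + r₂B = 5.
Since r₁ - r₂ = √60: A = (5 - (5)r₂)/√60 = \frac{5}{2} + \frac{2 \sqrt{15}}{3}, and B = 5 - A = \frac{5}{2} - \frac{2 \sqrt{15}}{3}.
So T(n) = \left(\frac{5}{2} + \frac{2 \sqrt{15}}{3}\right)\left(-3 + \sqrt{15}\right)^n + \left(\frac{5}{2} - \frac{2 \sqrt{15}}{3}\right)\left(- \sqrt{15} - 3\right)^n.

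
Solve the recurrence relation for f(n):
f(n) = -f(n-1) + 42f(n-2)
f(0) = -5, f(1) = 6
Characteristic equation: x² + x - 42 = 0, which factors as (x - (-7))(x - (6)) = 0.
Roots r₁ = -7, r₂ = 6 (distinct).
General solution: f(n) = A·(-7)^n + B·(6)^n.
From f(0) = -5: A + B = -5.
From f(1) = 6: -7A + 6B = 6.
Solving: A = - \frac{36}{13}, B = - \frac{29}{13}.
So f(n) = - \frac{36 \left(-7\right)^{n}}{13} - \frac{29 \cdot 6^{n}}{13}.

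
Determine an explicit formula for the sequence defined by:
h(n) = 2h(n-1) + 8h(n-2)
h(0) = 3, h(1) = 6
Characteristic equation: x² - 2x - 8 = 0, which factors as (x - (4))(x - (-2)) = 0.
Roots r₁ = 4, r₂ = -2 (distinct).
General solution: h(n) = A·(4)^n + B·(-2)^n.
From h(0) = 3: A + B = 3.
From h(1) = 6: 4A - 2B = 6.
Solving: A = 2, B = 1.
So h(n) = \left(-2\right)^{n} + 2 \cdot 4^{n}.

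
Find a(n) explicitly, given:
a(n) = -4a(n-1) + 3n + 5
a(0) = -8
First-order linear with linear forcing.
Homogeneous solution: a_h(n) = A·(-4)^n.
Try particular a_p(n) = pn + q. Substituting:
  pn + q = -4(p(n-1) + q) + 3n + 5.
Matching the n-coefficient: p = -4p + 3 ⇒ p = \frac{3}{5}.
Matching constants: q = 4p - 4q + 5 ⇒ q = \frac{37}{25}.
General: a(n) = A·(-4)^n + \frac{3 n}{5} + \frac{37}{25}.
Apply a(0) = -8: A + \frac{37}{25} = -8 ⇒ A = - \frac{237}{25}.
So a(n) = - \frac{237 \left(-4\right)^{n}}{25} + \frac{3 n}{5} + \frac{37}{25}.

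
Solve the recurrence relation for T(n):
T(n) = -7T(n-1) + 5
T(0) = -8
First-order linear non-homogeneous.
Homogeneous solution: T_h(n) = A·(-7)^n.
Try constant particular solution T_p = K: K = -7K + 5 ⇒ K = \frac{5}{8}.
General: T(n) = A·(-7)^n + \frac{5}{8}.
Apply T(0) = -8: A + \frac{5}{8} = -8 ⇒ A = - \frac{69}{8}.
So T(n) = \frac{5}{8} - \frac{69 \left(-7\right)^{n}}{8}.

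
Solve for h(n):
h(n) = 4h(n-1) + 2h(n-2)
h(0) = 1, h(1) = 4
Characteristic equation: x² - 4x - 2 = 0.
Discriminant Δ = (4)² + 4·(2) = 24.
Roots r₁,₂ = (4 ± √24)/2, so r₁ = 2 + \sqrt{6}, r₂ = 2 - \sqrt{6}.
General solution: h(n) = A·r₁^n + B·r₂^n.
From the initial conditions, A + B = 1 and r₁A + r₂B = 4.
Since r₁ - r₂ = √24: A = (4 - (1)r₂)/√24 = \frac{\sqrt{6}}{6} + \frac{1}{2}, and B = 1 - A = \frac{1}{2} - \frac{\sqrt{6}}{6}.
So h(n) = \left(\frac{\sqrt{6}}{6} + \frac{1}{2}\right)\left(2 + \sqrt{6}\right)^n + \left(\frac{1}{2} - \frac{\sqrt{6}}{6}\right)\left(2 - \sqrt{6}\right)^n.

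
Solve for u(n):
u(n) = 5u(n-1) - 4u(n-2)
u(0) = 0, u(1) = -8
Characteristic equation: x² - 5x + 4 = 0, which factors as (x - (4))(x - (1)) = 0.
Roots r₁ = 4, r₂ = 1 (distinct).
General solution: u(n) = A·(4)^n + B·(1)^n.
From u(0) = 0: A + B = 0.
From u(1) = -8: 4A + B = -8.
Solving: A = - \frac{8}{3}, B = \frac{8}{3}.
So u(n) = \frac{8}{3} - \frac{8 \cdot 4^{n}}{3}.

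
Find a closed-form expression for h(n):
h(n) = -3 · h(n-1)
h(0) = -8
Pure geometric recurrence with ratio -3.
By induction h(n) = h(0) · (-3)^n = - 8 \left(-3\right)^{n}.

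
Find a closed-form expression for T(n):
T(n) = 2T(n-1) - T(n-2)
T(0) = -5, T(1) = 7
Characteristic equation: x² - 2x + 1 = 0, which is (x - (1))².
Repeated root r = 1.
General solution: T(n) = (A + Bn)·(1)^n.
From T(0) = -5: A = -5.
From T(1) = 7: (A + B)·(1) = 7 ⇒ B = 12.
So T(n) = \left(12 n - 5\right) \cdot (1)^n.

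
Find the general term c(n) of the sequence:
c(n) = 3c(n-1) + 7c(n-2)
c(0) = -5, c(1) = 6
Characteristic equation: x² - 3x - 7 = 0.
Discriminant Δ = (3)² + 4·(7) = 37.
Roots r₁,₂ = (3 ± √37)/2, so r₁ = \frac{3}{2} + \frac{\sqrt{37}}{2}, r₂ = \frac{3}{2} - \frac{\sqrt{37}}{2}.
General solution: c(n) = A·r₁^n + B·r₂^n.
From the initial conditions, A + B = -5 and r₁A + r₂B = 6.
Since r₁ - r₂ = √37: A = (6 - (-5)r₂)/√37 = - \frac{5}{2} + \frac{27 \sqrt{37}}{74}, and B = -5 - A = - \frac{5}{2} - \frac{27 \sqrt{37}}{74}.
So c(n) = \left(- \frac{5}{2} + \frac{27 \sqrt{37}}{74}\right)\left(\frac{3}{2} + \frac{\sqrt{37}}{2}\right)^n + \left(- \frac{5}{2} - \frac{27 \sqrt{37}}{74}\right)\left(\frac{3}{2} - \frac{\sqrt{37}}{2}\right)^n.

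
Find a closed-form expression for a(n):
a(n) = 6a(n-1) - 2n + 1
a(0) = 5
First-order linear with linear forcing.
Homogeneous solution: a_h(n) = A·(6)^n.
Try particular a_p(n) = pn + q. Substituting:
  pn + q = 6(p(n-1) + q) - 2n + 1.
Matching the n-coefficient: p = 6p - 2 ⇒ p = \frac{2}{5}.
Matching constants: q = -6p + 6q + 1 ⇒ q = \frac{7}{25}.
General: a(n) = A·(6)^n + \frac{2 n}{5} + \frac{7}{25}.
Apply a(0) = 5: A + \frac{7}{25} = 5 ⇒ A = \frac{118}{25}.
So a(n) = \frac{118 \cdot 6^{n}}{25} + \frac{2 n}{5} + \frac{7}{25}.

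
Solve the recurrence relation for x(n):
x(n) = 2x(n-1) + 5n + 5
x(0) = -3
First-order linear with linear forcing.
Homogeneous solution: x_h(n) = A·(2)^n.
Try particular x_p(n) = pn + q. Substituting:
  pn + q = 2(p(n-1) + q) + 5n + 5.
Matching the n-coefficient: p = 2p + 5 ⇒ p = -5.
Matching constants: q = -2p + 2q + 5 ⇒ q = -15.
General: x(n) = A·(2)^n - 5 n - 15.
Apply x(0) = -3: A - 15 = -3 ⇒ A = 12.
So x(n) = 12 \cdot 2^{n} - 5 n - 15.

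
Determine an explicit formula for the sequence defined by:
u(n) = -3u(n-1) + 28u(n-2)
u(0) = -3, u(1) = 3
Characteristic equation: x² + 3x - 28 = 0, which factors as (x - (4))(x - (-7)) = 0.
Roots r₁ = 4, r₂ = -7 (distinct).
General solution: u(n) = A·(4)^n + B·(-7)^n.
From u(0) = -3: A + B = -3.
From u(1) = 3: 4A - 7B = 3.
Solving: A = - \frac{18}{11}, B = - \frac{15}{11}.
So u(n) = - \frac{15 \left(-7\right)^{n}}{11} - \frac{18 \cdot 4^{n}}{11}.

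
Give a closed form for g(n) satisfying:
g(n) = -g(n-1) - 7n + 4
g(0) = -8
First-order linear with linear forcing.
Homogeneous solution: g_h(n) = A·(-1)^n.
Try particular g_p(n) = pn + q. Substituting:
  pn + q = -(p(n-1) + q) - 7n + 4.
Matching the n-coefficient: p = -p - 7 ⇒ p = - \frac{7}{2}.
Matching constants: q = p - q + 4 ⇒ q = \frac{1}{4}.
General: g(n) = A·(-1)^n - \frac{7 n}{2} + \frac{1}{4}.
Apply g(0) = -8: A + \frac{1}{4} = -8 ⇒ A = - \frac{33}{4}.
So g(n) = - \frac{33 \left(-1\right)^{n}}{4} - \frac{7 n}{2} + \frac{1}{4}.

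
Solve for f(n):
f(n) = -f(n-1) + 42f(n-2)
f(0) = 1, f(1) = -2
Characteristic equation: x² + x - 42 = 0, which factors as (x - (6))(x - (-7)) = 0.
Roots r₁ = 6, r₂ = -7 (distinct).
General solution: f(n) = A·(6)^n + B·(-7)^n.
From f(0) = 1: A + B = 1.
From f(1) = -2: 6A - 7B = -2.
Solving: A = \frac{5}{13}, B = \frac{8}{13}.
So f(n) = \frac{8 \left(-7\right)^{n}}{13} + \frac{5 \cdot 6^{n}}{13}.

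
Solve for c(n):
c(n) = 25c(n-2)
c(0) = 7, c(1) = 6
Characteristic equation: x² - 25 = 0, which factors as (x - (-5))(x - (5)) = 0.
Roots r₁ = -5, r₂ = 5 (distinct).
General solution: c(n) = A·(-5)^n + B·(5)^n.
From c(0) = 7: A + B = 7.
From c(1) = 6: -5A + 5B = 6.
Solving: A = \frac{29}{10}, B = \frac{41}{10}.
So c(n) = \frac{29 \left(-5\right)^{n}}{10} + \frac{41 \cdot 5^{n}}{10}.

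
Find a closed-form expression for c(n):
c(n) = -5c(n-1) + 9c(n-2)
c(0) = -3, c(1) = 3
Characteristic equation: x² + 5x - 9 = 0.
Discriminant Δ = (-5)² + 4·(9) = 61.
Roots r₁,₂ = (-5 ± √61)/2, so r₁ = - \frac{5}{2} + \frac{\sqrt{61}}{2}, r₂ = - \frac{\sqrt{61}}{2} - \frac{5}{2}.
General solution: c(n) = A·r₁^n + B·r₂^n.
From the initial conditions, A + B = -3 and r₁A + r₂B = 3.
Since r₁ - r₂ = √61: A = (3 - (-3)r₂)/√61 = - \frac{3}{2} - \frac{9 \sqrt{61}}{122}, and B = -3 - A = - \frac{3}{2} + \frac{9 \sqrt{61}}{122}.
So c(n) = \left(- \frac{3}{2} - \frac{9 \sqrt{61}}{122}\right)\left(- \frac{5}{2} + \frac{\sqrt{61}}{2}\right)^n + \left(- \frac{3}{2} + \frac{9 \sqrt{61}}{122}\right)\left(- \frac{\sqrt{61}}{2} - \frac{5}{2}\right)^n.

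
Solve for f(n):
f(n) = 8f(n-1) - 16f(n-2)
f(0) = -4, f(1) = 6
Characteristic equation: x² - 8x + 16 = 0, which is (x - (4))².
Repeated root r = 4.
General solution: f(n) = (A + Bn)·(4)^n.
From f(0) = -4: A = -4.
From f(1) = 6: (A + B)·(4) = 6 ⇒ B = \frac{11}{2}.
So f(n) = \left(\frac{11 n}{2} - 4\right) \cdot (4)^n.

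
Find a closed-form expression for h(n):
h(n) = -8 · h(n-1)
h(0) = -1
Pure geometric recurrence with ratio -8.
By induction h(n) = h(0) · (-8)^n = - \left(-8\right)^{n}.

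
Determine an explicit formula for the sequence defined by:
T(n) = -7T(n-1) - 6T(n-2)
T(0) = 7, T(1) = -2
Characteristic equation: x² + 7x + 6 = 0, which factors as (x - (-6))(x - (-1)) = 0.
Roots r₁ = -6, r₂ = -1 (distinct).
General solution: T(n) = A·(-6)^n + B·(-1)^n.
From T(0) = 7: A + B = 7.
From T(1) = -2: -6A - B = -2.
Solving: A = -1, B = 8.
So T(n) = 8 \left(-1\right)^{n} - \left(-6\right)^{n}.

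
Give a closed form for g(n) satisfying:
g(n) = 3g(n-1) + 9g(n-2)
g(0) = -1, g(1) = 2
Characteristic equation: x² - 3x - 9 = 0.
Discriminant Δ = (3)² + 4·(9) = 45.
Roots r₁,₂ = (3 ± √45)/2, so r₁ = \frac{3}{2} + \frac{3 \sqrt{5}}{2}, r₂ = \frac{3}{2} - \frac{3 \sqrt{5}}{2}.
General solution: g(n) = A·r₁^n + B·r₂^n.
From the initial conditions, A + B = -1 and r₁A + r₂B = 2.
Since r₁ - r₂ = √45: A = (2 - (-1)r₂)/√45 = - \frac{1}{2} + \frac{7 \sqrt{5}}{30}, and B = -1 - A = - \frac{7 \sqrt{5}}{30} - \frac{1}{2}.
So g(n) = \left(- \frac{1}{2} + \frac{7 \sqrt{5}}{30}\right)\left(\frac{3}{2} + \frac{3 \sqrt{5}}{2}\right)^n + \left(- \frac{7 \sqrt{5}}{30} - \frac{1}{2}\right)\left(\frac{3}{2} - \frac{3 \sqrt{5}}{2}\right)^n.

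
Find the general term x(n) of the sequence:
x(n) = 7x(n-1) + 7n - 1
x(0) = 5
First-order linear with linear forcing.
Homogeneous solution: x_h(n) = A·(7)^n.
Try particular x_p(n) = pn + q. Substituting:
  pn + q = 7(p(n-1) + q) + 7n - 1.
Matching the n-coefficient: p = 7p + 7 ⇒ p = - \frac{7}{6}.
Matching constants: q = -7p + 7q - 1 ⇒ q = - \frac{43}{36}.
General: x(n) = A·(7)^n - \frac{7 n}{6} - \frac{43}{36}.
Apply x(0) = 5: A - \frac{43}{36} = 5 ⇒ A = \frac{223}{36}.
So x(n) = \frac{223 \cdot 7^{n}}{36} - \frac{7 n}{6} - \frac{43}{36}.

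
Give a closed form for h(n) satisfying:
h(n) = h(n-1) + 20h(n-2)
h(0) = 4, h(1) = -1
Characteristic equation: x² - x - 20 = 0, which factors as (x - (5))(x - (-4)) = 0.
Roots r₁ = 5, r₂ = -4 (distinct).
General solution: h(n) = A·(5)^n + B·(-4)^n.
From h(0) = 4: A + B = 4.
From h(1) = -1: 5A - 4B = -1.
Solving: A = \frac{5}{3}, B = \frac{7}{3}.
So h(n) = \frac{7 \left(-4\right)^{n}}{3} + \frac{5 \cdot 5^{n}}{3}.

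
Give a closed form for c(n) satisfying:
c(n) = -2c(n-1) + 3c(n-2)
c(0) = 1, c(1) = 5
Characteristic equation: x² + 2x - 3 = 0, which factors as (x - (1))(x - (-3)) = 0.
Roots r₁ = 1, r₂ = -3 (distinct).
General solution: c(n) = A·(1)^n + B·(-3)^n.
From c(0) = 1: A + B = 1.
From c(1) = 5: A - 3B = 5.
Solving: A = 2, B = -1.
So c(n) = 2 - \left(-3\right)^{n}.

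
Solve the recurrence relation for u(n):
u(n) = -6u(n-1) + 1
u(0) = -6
First-order linear non-homogeneous.
Homogeneous solution: u_h(n) = A·(-6)^n.
Try constant particular solution u_p = K: K = -6K + 1 ⇒ K = \frac{1}{7}.
General: u(n) = A·(-6)^n + \frac{1}{7}.
Apply u(0) = -6: A + \frac{1}{7} = -6 ⇒ A = - \frac{43}{7}.
So u(n) = \frac{1}{7} - \frac{43 \left(-6\right)^{n}}{7}.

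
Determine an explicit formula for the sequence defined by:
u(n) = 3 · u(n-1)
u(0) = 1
Pure geometric recurrence with ratio 3.
By induction u(n) = u(0) · (3)^n = 3^{n}.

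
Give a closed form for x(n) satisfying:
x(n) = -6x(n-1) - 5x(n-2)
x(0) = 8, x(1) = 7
Characteristic equation: x² + 6x + 5 = 0, which factors as (x - (-5))(x - (-1)) = 0.
Roots r₁ = -5, r₂ = -1 (distinct).
General solution: x(n) = A·(-5)^n + B·(-1)^n.
From x(0) = 8: A + B = 8.
From x(1) = 7: -5A - B = 7.
Solving: A = - \frac{15}{4}, B = \frac{47}{4}.
So x(n) = \frac{47 \left(-1\right)^{n}}{4} - \frac{15 \left(-5\right)^{n}}{4}.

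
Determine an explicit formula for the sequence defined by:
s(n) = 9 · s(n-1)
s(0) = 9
Pure geometric recurrence with ratio 9.
By induction s(n) = s(0) · (9)^n = 9 \cdot 9^{n}.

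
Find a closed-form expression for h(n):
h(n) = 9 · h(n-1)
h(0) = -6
Pure geometric recurrence with ratio 9.
By induction h(n) = h(0) · (9)^n = - 6 \cdot 9^{n}.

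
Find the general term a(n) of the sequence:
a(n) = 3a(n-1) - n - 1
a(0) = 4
First-order linear with linear forcing.
Homogeneous solution: a_h(n) = A·(3)^n.
Try particular a_p(n) = pn + q. Substituting:
  pn + q = 3(p(n-1) + q) - n - 1.
Matching the n-coefficient: p = 3p - 1 ⇒ p = \frac{1}{2}.
Matching constants: q = -3p + 3q - 1 ⇒ q = \frac{5}{4}.
General: a(n) = A·(3)^n + \frac{n}{2} + \frac{5}{4}.
Apply a(0) = 4: A + \frac{5}{4} = 4 ⇒ A = \frac{11}{4}.
So a(n) = \frac{11 \cdot 3^{n}}{4} + \frac{n}{2} + \frac{5}{4}.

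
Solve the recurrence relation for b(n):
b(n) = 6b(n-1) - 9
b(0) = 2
First-order linear non-homogeneous.
Homogeneous solution: b_h(n) = A·(6)^n.
Try constant particular solution b_p = K: K = 6K - 9 ⇒ K = \frac{9}{5}.
General: b(n) = A·(6)^n + \frac{9}{5}.
Apply b(0) = 2: A + \frac{9}{5} = 2 ⇒ A = \frac{1}{5}.
So b(n) = \frac{6^{n}}{5} + \frac{9}{5}.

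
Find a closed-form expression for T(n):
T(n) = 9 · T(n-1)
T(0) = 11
Pure geometric recurrence with ratio 9.
By induction T(n) = T(0) · (9)^n = 11 \cdot 9^{n}.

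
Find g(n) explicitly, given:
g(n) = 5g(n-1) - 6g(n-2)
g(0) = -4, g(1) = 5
Characteristic equation: x² - 5x + 6 = 0, which factors as (x - (3))(x - (2)) = 0.
Roots r₁ = 3, r₂ = 2 (distinct).
General solution: g(n) = A·(3)^n + B·(2)^n.
From g(0) = -4: A + B = -4.
From g(1) = 5: 3A + 2B = 5.
Solving: A = 13, B = -17.
So g(n) = - 17 \cdot 2^{n} + 13 \cdot 3^{n}.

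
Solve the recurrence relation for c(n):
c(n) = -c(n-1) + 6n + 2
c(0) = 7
First-order linear with linear forcing.
Homogeneous solution: c_h(n) = A·(-1)^n.
Try particular c_p(n) = pn + q. Substituting:
  pn + q = -(p(n-1) + q) + 6n + 2.
Matching the n-coefficient: p = -p + 6 ⇒ p = 3.
Matching constants: q = p - q + 2 ⇒ q = \frac{5}{2}.
General: c(n) = A·(-1)^n + 3 n + \frac{5}{2}.
Apply c(0) = 7: A + \frac{5}{2} = 7 ⇒ A = \frac{9}{2}.
So c(n) = \frac{9 \left(-1\right)^{n}}{2} + 3 n + \frac{5}{2}.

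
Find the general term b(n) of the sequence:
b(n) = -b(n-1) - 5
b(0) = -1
First-order linear non-homogeneous.
Homogeneous solution: b_h(n) = A·(-1)^n.
Try constant particular solution b_p = K: K = -K - 5 ⇒ K = - \frac{5}{2}.
General: b(n) = A·(-1)^n - \frac{5}{2}.
Apply b(0) = -1: A - \frac{5}{2} = -1 ⇒ A = \frac{3}{2}.
So b(n) = \frac{3 \left(-1\right)^{n}}{2} - \frac{5}{2}.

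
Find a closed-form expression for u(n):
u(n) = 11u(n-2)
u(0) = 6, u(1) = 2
Characteristic equation: x² - 11 = 0.
Discriminant Δ = (0)² + 4·(11) = 44.
Roots r₁,₂ = (0 ± √44)/2, so r₁ = \sqrt{11}, r₂ = - \sqrt{11}.
General solution: u(n) = A·r₁^n + B·r₂^n.
From the initial conditions, A + B = 6 and r₁A + r₂B = 2.
Since r₁ - r₂ = √44: A = (2 - (6)r₂)/√44 = \frac{\sqrt{11}}{11} + 3, and B = 6 - A = 3 - \frac{\sqrt{11}}{11}.
So u(n) = \left(\frac{\sqrt{11}}{11} + 3\right)\left(\sqrt{11}\right)^n + \left(3 - \frac{\sqrt{11}}{11}\right)\left(- \sqrt{11}\right)^n.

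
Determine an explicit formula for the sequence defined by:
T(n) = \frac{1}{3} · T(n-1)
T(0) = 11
Pure geometric recurrence with ratio \frac{1}{3}.
By induction T(n) = T(0) · (\frac{1}{3})^n = 11 \cdot 3^{- n}.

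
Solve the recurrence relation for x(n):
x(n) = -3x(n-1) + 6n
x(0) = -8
First-order linear with linear forcing.
Homogeneous solution: x_h(n) = A·(-3)^n.
Try particular x_p(n) = pn + q. Substituting:
  pn + q = -3(p(n-1) + q) + 6n.
Matching the n-coefficient: p = -3p + 6 ⇒ p = \frac{3}{2}.
Matching constants: q = 3p - 3q ⇒ q = \frac{9}{8}.
General: x(n) = A·(-3)^n + \frac{3 n}{2} + \frac{9}{8}.
Apply x(0) = -8: A + \frac{9}{8} = -8 ⇒ A = - \frac{73}{8}.
So x(n) = - \frac{73 \left(-3\right)^{n}}{8} + \frac{3 n}{2} + \frac{9}{8}.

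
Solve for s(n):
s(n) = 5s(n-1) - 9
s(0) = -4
First-order linear non-homogeneous.
Homogeneous solution: s_h(n) = A·(5)^n.
Try constant particular solution s_p = K: K = 5K - 9 ⇒ K = \frac{9}{4}.
General: s(n) = A·(5)^n + \frac{9}{4}.
Apply s(0) = -4: A + \frac{9}{4} = -4 ⇒ A = - \frac{25}{4}.
So s(n) = \frac{9}{4} - \frac{25 \cdot 5^{n}}{4}.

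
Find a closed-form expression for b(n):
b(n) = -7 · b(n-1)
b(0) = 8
Pure geometric recurrence with ratio -7.
By induction b(n) = b(0) · (-7)^n = 8 \left(-7\right)^{n}.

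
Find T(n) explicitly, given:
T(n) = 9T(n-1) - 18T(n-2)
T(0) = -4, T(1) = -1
Characteristic equation: x² - 9x + 18 = 0, which factors as (x - (3))(x - (6)) = 0.
Roots r₁ = 3, r₂ = 6 (distinct).
General solution: T(n) = A·(3)^n + B·(6)^n.
From T(0) = -4: A + B = -4.
From T(1) = -1: 3A + 6B = -1.
Solving: A = - \frac{23}{3}, B = \frac{11}{3}.
So T(n) = - \frac{23 \cdot 3^{n}}{3} + \frac{11 \cdot 6^{n}}{3}.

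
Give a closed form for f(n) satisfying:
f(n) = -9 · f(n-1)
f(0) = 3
Pure geometric recurrence with ratio -9.
By induction f(n) = f(0) · (-9)^n = 3 \left(-9\right)^{n}.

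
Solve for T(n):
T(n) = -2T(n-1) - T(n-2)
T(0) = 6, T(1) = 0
Characteristic equation: x² + 2x + 1 = 0, which is (x - (-1))².
Repeated root r = -1.
General solution: T(n) = (A + Bn)·(-1)^n.
From T(0) = 6: A = 6.
From T(1) = 0: (A + B)·(-1) = 0 ⇒ B = -6.
So T(n) = \left(6 - 6 n\right) \cdot (-1)^n.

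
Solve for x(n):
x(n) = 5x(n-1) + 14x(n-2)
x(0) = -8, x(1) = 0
Characteristic equation: x² - 5x - 14 = 0, which factors as (x - (7))(x - (-2)) = 0.
Roots r₁ = 7, r₂ = -2 (distinct).
General solution: x(n) = A·(7)^n + B·(-2)^n.
From x(0) = -8: A + B = -8.
From x(1) = 0: 7A - 2B = 0.
Solving: A = - \frac{16}{9}, B = - \frac{56}{9}.
So x(n) = - \frac{56 \left(-2\right)^{n}}{9} - \frac{16 \cdot 7^{n}}{9}.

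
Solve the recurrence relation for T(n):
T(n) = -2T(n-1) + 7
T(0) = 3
First-order linear non-homogeneous.
Homogeneous solution: T_h(n) = A·(-2)^n.
Try constant particular solution T_p = K: K = -2K + 7 ⇒ K = \frac{7}{3}.
General: T(n) = A·(-2)^n + \frac{7}{3}.
Apply T(0) = 3: A + \frac{7}{3} = 3 ⇒ A = \frac{2}{3}.
So T(n) = \frac{2 \left(-2\right)^{n}}{3} + \frac{7}{3}.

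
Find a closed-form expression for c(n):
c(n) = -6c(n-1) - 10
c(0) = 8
First-order linear non-homogeneous.
Homogeneous solution: c_h(n) = A·(-6)^n.
Try constant particular solution c_p = K: K = -6K - 10 ⇒ K = - \frac{10}{7}.
General: c(n) = A·(-6)^n - \frac{10}{7}.
Apply c(0) = 8: A - \frac{10}{7} = 8 ⇒ A = \frac{66}{7}.
So c(n) = \frac{66 \left(-6\right)^{n}}{7} - \frac{10}{7}.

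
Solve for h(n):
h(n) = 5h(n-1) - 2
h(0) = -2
First-order linear non-homogeneous.
Homogeneous solution: h_h(n) = A·(5)^n.
Try constant particular solution h_p = K: K = 5K - 2 ⇒ K = \frac{1}{2}.
General: h(n) = A·(5)^n + \frac{1}{2}.
Apply h(0) = -2: A + \frac{1}{2} = -2 ⇒ A = - \frac{5}{2}.
So h(n) = \frac{1}{2} - \frac{5 \cdot 5^{n}}{2}.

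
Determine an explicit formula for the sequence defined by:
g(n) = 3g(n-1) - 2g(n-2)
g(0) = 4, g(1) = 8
Characteristic equation: x² - 3x + 2 = 0, which factors as (x - (2))(x - (1)) = 0.
Roots r₁ = 2, r₂ = 1 (distinct).
General solution: g(n) = A·(2)^n + B·(1)^n.
From g(0) = 4: A + B = 4.
From g(1) = 8: 2A + B = 8.
Solving: A = 4, B = 0.
So g(n) = 4 \cdot 2^{n}.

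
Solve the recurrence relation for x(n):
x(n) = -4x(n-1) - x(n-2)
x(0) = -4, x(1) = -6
Characteristic equation: x² + 4x + 1 = 0.
Discriminant Δ = (-4)² + 4·(-1) = 12.
Roots r₁,₂ = (-4 ± √12)/2, so r₁ = -2 + \sqrt{3}, r₂ = -2 - \sqrt{3}.
General solution: x(n) = A·r₁^n + B·r₂^n.
From the initial conditions, A + B = -4 and r₁A + r₂B = -6.
Since r₁ - r₂ = √12: A = (-6 - (-4)r₂)/√12 = - \frac{7 \sqrt{3}}{3} - 2, and B = -4 - A = -2 + \frac{7 \sqrt{3}}{3}.
So x(n) = \left(- \frac{7 \sqrt{3}}{3} - 2\right)\left(-2 + \sqrt{3}\right)^n + \left(-2 + \frac{7 \sqrt{3}}{3}\right)\left(-2 - \sqrt{3}\right)^n.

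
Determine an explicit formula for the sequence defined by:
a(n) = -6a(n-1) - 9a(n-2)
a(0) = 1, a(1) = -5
Characteristic equation: x² + 6x + 9 = 0, which is (x - (-3))².
Repeated root r = -3.
General solution: a(n) = (A + Bn)·(-3)^n.
From a(0) = 1: A = 1.
From a(1) = -5: (A + B)·(-3) = -5 ⇒ B = \frac{2}{3}.
So a(n) = \left(\frac{2 n}{3} + 1\right) \cdot (-3)^n.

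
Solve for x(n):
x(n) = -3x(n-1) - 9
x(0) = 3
First-order linear non-homogeneous.
Homogeneous solution: x_h(n) = A·(-3)^n.
Try constant particular solution x_p = K: K = -3K - 9 ⇒ K = - \frac{9}{4}.
General: x(n) = A·(-3)^n - \frac{9}{4}.
Apply x(0) = 3: A - \frac{9}{4} = 3 ⇒ A = \frac{21}{4}.
So x(n) = \frac{21 \left(-3\right)^{n}}{4} - \frac{9}{4}.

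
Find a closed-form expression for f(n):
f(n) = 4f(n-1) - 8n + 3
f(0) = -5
First-order linear with linear forcing.
Homogeneous solution: f_h(n) = A·(4)^n.
Try particular f_p(n) = pn + q. Substituting:
  pn + q = 4(p(n-1) + q) - 8n + 3.
Matching the n-coefficient: p = 4p - 8 ⇒ p = \frac{8}{3}.
Matching constants: q = -4p + 4q + 3 ⇒ q = \frac{23}{9}.
General: f(n) = A·(4)^n + \frac{8 n}{3} + \frac{23}{9}.
Apply f(0) = -5: A + \frac{23}{9} = -5 ⇒ A = - \frac{68}{9}.
So f(n) = - \frac{68 \cdot 4^{n}}{9} + \frac{8 n}{3} + \frac{23}{9}.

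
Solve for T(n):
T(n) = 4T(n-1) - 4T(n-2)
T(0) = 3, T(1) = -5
Characteristic equation: x² - 4x + 4 = 0, which is (x - (2))².
Repeated root r = 2.
General solution: T(n) = (A + Bn)·(2)^n.
From T(0) = 3: A = 3.
From T(1) = -5: (A + B)·(2) = -5 ⇒ B = - \frac{11}{2}.
So T(n) = \left(3 - \frac{11 n}{2}\right) \cdot (2)^n.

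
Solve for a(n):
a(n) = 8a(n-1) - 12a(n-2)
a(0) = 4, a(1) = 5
Characteristic equation: x² - 8x + 12 = 0, which factors as (x - (2))(x - (6)) = 0.
Roots r₁ = 2, r₂ = 6 (distinct).
General solution: a(n) = A·(2)^n + B·(6)^n.
From a(0) = 4: A + B = 4.
From a(1) = 5: 2A + 6B = 5.
Solving: A = \frac{19}{4}, B = - \frac{3}{4}.
So a(n) = \frac{19 \cdot 2^{n}}{4} - \frac{3 \cdot 6^{n}}{4}.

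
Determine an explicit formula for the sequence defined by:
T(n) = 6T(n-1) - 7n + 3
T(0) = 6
First-order linear with linear forcing.
Homogeneous solution: T_h(n) = A·(6)^n.
Try particular T_p(n) = pn + q. Substituting:
  pn + q = 6(p(n-1) + q) - 7n + 3.
Matching the n-coefficient: p = 6p - 7 ⇒ p = \frac{7}{5}.
Matching constants: q = -6p + 6q + 3 ⇒ q = \frac{27}{25}.
General: T(n) = A·(6)^n + \frac{7 n}{5} + \frac{27}{25}.
Apply T(0) = 6: A + \frac{27}{25} = 6 ⇒ A = \frac{123}{25}.
So T(n) = \frac{123 \cdot 6^{n}}{25} + \frac{7 n}{5} + \frac{27}{25}.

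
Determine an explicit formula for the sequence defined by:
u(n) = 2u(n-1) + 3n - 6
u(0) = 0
First-order linear with linear forcing.
Homogeneous solution: u_h(n) = A·(2)^n.
Try particular u_p(n) = pn + q. Substituting:
  pn + q = 2(p(n-1) + q) + 3n - 6.
Matching the n-coefficient: p = 2p + 3 ⇒ p = -3.
Matching constants: q = -2p + 2q - 6 ⇒ q = 0.
General: u(n) = A·(2)^n - 3 n + 0.
Apply u(0) = 0: A + 0 = 0 ⇒ A = 0.
So u(n) = - 3 n.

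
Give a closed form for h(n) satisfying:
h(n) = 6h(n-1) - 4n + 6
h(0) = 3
First-order linear with linear forcing.
Homogeneous solution: h_h(n) = A·(6)^n.
Try particular h_p(n) = pn + q. Substituting:
  pn + q = 6(p(n-1) + q) - 4n + 6.
Matching the n-coefficient: p = 6p - 4 ⇒ p = \frac{4}{5}.
Matching constants: q = -6p + 6q + 6 ⇒ q = - \frac{6}{25}.
General: h(n) = A·(6)^n + \frac{4 n}{5} - \frac{6}{25}.
Apply h(0) = 3: A - \frac{6}{25} = 3 ⇒ A = \frac{81}{25}.
So h(n) = \frac{81 \cdot 6^{n}}{25} + \frac{4 n}{5} - \frac{6}{25}.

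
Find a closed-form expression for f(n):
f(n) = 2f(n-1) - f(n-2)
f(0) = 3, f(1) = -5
Characteristic equation: x² - 2x + 1 = 0, which is (x - (1))².
Repeated root r = 1.
General solution: f(n) = (A + Bn)·(1)^n.
From f(0) = 3: A = 3.
From f(1) = -5: (A + B)·(1) = -5 ⇒ B = -8.
So f(n) = \left(3 - 8 n\right) \cdot (1)^n.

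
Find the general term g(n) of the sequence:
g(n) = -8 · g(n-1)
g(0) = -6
Pure geometric recurrence with ratio -8.
By induction g(n) = g(0) · (-8)^n = - 6 \left(-8\right)^{n}.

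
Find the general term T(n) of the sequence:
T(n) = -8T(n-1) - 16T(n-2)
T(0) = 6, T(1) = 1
Characteristic equation: x² + 8x + 16 = 0, which is (x - (-4))².
Repeated root r = -4.
General solution: T(n) = (A + Bn)·(-4)^n.
From T(0) = 6: A = 6.
From T(1) = 1: (A + B)·(-4) = 1 ⇒ B = - \frac{25}{4}.
So T(n) = \left(6 - \frac{25 n}{4}\right) \cdot (-4)^n.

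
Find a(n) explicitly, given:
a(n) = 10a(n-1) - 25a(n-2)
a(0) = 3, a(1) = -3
Characteristic equation: x² - 10x + 25 = 0, which is (x - (5))².
Repeated root r = 5.
General solution: a(n) = (A + Bn)·(5)^n.
From a(0) = 3: A = 3.
From a(1) = -3: (A + B)·(5) = -3 ⇒ B = - \frac{18}{5}.
So a(n) = \left(3 - \frac{18 n}{5}\right) \cdot (5)^n.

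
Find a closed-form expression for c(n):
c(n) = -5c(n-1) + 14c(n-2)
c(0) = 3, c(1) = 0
Characteristic equation: x² + 5x - 14 = 0, which factors as (x - (-7))(x - (2)) = 0.
Roots r₁ = -7, r₂ = 2 (distinct).
General solution: c(n) = A·(-7)^n + B·(2)^n.
From c(0) = 3: A + B = 3.
From c(1) = 0: -7A + 2B = 0.
Solving: A = \frac{2}{3}, B = \frac{7}{3}.
So c(n) = \frac{2 \left(-7\right)^{n}}{3} + \frac{7 \cdot 2^{n}}{3}.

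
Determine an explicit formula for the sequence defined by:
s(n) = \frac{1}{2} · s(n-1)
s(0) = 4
Pure geometric recurrence with ratio \frac{1}{2}.
By induction s(n) = s(0) · (\frac{1}{2})^n = 4 \cdot 2^{- n}.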